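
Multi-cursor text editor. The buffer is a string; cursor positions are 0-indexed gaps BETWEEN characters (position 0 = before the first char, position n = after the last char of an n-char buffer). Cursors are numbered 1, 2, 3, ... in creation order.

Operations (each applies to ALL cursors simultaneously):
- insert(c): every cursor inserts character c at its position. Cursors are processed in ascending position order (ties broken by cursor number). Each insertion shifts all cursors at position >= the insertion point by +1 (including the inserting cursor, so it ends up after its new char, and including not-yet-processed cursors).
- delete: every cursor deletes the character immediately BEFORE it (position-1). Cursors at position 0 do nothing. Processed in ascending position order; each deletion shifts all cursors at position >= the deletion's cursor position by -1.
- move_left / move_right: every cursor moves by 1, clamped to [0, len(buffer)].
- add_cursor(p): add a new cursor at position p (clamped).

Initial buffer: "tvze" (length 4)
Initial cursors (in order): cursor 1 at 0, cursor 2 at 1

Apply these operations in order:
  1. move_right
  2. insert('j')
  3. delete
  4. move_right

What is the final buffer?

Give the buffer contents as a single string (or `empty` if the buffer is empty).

Answer: tvze

Derivation:
After op 1 (move_right): buffer="tvze" (len 4), cursors c1@1 c2@2, authorship ....
After op 2 (insert('j')): buffer="tjvjze" (len 6), cursors c1@2 c2@4, authorship .1.2..
After op 3 (delete): buffer="tvze" (len 4), cursors c1@1 c2@2, authorship ....
After op 4 (move_right): buffer="tvze" (len 4), cursors c1@2 c2@3, authorship ....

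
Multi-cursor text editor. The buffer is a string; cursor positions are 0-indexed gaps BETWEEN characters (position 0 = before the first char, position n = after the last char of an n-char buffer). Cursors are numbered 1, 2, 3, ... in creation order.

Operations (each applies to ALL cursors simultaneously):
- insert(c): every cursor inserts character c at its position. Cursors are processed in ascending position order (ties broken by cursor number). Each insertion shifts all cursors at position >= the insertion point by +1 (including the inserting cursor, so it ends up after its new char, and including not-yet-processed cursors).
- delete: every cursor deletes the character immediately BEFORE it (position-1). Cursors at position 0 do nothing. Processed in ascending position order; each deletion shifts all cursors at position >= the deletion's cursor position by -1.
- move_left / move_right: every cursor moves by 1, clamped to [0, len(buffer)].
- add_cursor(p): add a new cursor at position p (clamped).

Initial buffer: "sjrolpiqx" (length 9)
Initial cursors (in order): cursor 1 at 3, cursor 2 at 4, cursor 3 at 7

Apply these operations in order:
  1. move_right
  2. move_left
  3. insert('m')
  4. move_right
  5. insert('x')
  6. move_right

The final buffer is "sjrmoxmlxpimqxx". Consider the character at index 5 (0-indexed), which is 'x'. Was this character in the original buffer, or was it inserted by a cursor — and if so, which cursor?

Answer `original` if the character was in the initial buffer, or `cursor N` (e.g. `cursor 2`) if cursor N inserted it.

Answer: cursor 1

Derivation:
After op 1 (move_right): buffer="sjrolpiqx" (len 9), cursors c1@4 c2@5 c3@8, authorship .........
After op 2 (move_left): buffer="sjrolpiqx" (len 9), cursors c1@3 c2@4 c3@7, authorship .........
After op 3 (insert('m')): buffer="sjrmomlpimqx" (len 12), cursors c1@4 c2@6 c3@10, authorship ...1.2...3..
After op 4 (move_right): buffer="sjrmomlpimqx" (len 12), cursors c1@5 c2@7 c3@11, authorship ...1.2...3..
After op 5 (insert('x')): buffer="sjrmoxmlxpimqxx" (len 15), cursors c1@6 c2@9 c3@14, authorship ...1.12.2..3.3.
After op 6 (move_right): buffer="sjrmoxmlxpimqxx" (len 15), cursors c1@7 c2@10 c3@15, authorship ...1.12.2..3.3.
Authorship (.=original, N=cursor N): . . . 1 . 1 2 . 2 . . 3 . 3 .
Index 5: author = 1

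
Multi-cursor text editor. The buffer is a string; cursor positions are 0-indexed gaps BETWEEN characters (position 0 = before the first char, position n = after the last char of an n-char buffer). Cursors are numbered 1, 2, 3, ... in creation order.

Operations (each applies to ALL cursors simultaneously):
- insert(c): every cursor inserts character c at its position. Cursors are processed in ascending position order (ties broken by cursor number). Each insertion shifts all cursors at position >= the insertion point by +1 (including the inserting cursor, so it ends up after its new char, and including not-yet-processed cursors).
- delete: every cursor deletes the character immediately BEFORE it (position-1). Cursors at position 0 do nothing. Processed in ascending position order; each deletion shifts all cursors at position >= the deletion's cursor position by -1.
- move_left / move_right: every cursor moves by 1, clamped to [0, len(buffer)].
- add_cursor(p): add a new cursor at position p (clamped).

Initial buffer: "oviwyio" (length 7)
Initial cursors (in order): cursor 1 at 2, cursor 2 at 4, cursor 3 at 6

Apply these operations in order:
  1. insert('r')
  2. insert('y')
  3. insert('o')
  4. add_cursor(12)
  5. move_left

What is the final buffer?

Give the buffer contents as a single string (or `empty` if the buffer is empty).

After op 1 (insert('r')): buffer="ovriwryiro" (len 10), cursors c1@3 c2@6 c3@9, authorship ..1..2..3.
After op 2 (insert('y')): buffer="ovryiwryyiryo" (len 13), cursors c1@4 c2@8 c3@12, authorship ..11..22..33.
After op 3 (insert('o')): buffer="ovryoiwryoyiryoo" (len 16), cursors c1@5 c2@10 c3@15, authorship ..111..222..333.
After op 4 (add_cursor(12)): buffer="ovryoiwryoyiryoo" (len 16), cursors c1@5 c2@10 c4@12 c3@15, authorship ..111..222..333.
After op 5 (move_left): buffer="ovryoiwryoyiryoo" (len 16), cursors c1@4 c2@9 c4@11 c3@14, authorship ..111..222..333.

Answer: ovryoiwryoyiryoo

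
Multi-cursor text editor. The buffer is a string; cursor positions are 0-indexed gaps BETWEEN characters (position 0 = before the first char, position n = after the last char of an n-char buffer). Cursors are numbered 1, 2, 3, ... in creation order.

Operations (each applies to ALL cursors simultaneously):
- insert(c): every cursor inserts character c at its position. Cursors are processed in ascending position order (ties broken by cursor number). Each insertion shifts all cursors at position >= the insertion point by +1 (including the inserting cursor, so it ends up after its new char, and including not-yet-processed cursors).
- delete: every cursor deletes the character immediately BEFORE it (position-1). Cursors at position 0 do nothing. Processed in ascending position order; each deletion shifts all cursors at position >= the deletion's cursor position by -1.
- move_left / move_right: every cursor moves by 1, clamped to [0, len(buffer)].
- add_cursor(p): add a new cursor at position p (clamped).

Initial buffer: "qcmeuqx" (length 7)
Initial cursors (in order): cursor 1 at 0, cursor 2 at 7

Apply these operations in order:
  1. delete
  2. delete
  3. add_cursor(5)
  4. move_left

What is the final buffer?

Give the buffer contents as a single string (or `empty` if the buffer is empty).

After op 1 (delete): buffer="qcmeuq" (len 6), cursors c1@0 c2@6, authorship ......
After op 2 (delete): buffer="qcmeu" (len 5), cursors c1@0 c2@5, authorship .....
After op 3 (add_cursor(5)): buffer="qcmeu" (len 5), cursors c1@0 c2@5 c3@5, authorship .....
After op 4 (move_left): buffer="qcmeu" (len 5), cursors c1@0 c2@4 c3@4, authorship .....

Answer: qcmeu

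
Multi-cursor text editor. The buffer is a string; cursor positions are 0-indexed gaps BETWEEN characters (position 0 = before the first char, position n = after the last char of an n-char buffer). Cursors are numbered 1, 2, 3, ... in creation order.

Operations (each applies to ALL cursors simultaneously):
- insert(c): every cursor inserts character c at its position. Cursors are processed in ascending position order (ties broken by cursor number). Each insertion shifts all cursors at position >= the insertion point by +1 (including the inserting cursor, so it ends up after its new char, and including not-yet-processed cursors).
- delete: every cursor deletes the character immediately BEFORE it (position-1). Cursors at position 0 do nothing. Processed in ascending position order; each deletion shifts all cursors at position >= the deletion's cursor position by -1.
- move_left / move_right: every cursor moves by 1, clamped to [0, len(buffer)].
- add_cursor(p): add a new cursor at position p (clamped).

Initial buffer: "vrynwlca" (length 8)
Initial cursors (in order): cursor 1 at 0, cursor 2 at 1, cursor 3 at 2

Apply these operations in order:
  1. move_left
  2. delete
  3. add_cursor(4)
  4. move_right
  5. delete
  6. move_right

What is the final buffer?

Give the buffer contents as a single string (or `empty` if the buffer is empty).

After op 1 (move_left): buffer="vrynwlca" (len 8), cursors c1@0 c2@0 c3@1, authorship ........
After op 2 (delete): buffer="rynwlca" (len 7), cursors c1@0 c2@0 c3@0, authorship .......
After op 3 (add_cursor(4)): buffer="rynwlca" (len 7), cursors c1@0 c2@0 c3@0 c4@4, authorship .......
After op 4 (move_right): buffer="rynwlca" (len 7), cursors c1@1 c2@1 c3@1 c4@5, authorship .......
After op 5 (delete): buffer="ynwca" (len 5), cursors c1@0 c2@0 c3@0 c4@3, authorship .....
After op 6 (move_right): buffer="ynwca" (len 5), cursors c1@1 c2@1 c3@1 c4@4, authorship .....

Answer: ynwca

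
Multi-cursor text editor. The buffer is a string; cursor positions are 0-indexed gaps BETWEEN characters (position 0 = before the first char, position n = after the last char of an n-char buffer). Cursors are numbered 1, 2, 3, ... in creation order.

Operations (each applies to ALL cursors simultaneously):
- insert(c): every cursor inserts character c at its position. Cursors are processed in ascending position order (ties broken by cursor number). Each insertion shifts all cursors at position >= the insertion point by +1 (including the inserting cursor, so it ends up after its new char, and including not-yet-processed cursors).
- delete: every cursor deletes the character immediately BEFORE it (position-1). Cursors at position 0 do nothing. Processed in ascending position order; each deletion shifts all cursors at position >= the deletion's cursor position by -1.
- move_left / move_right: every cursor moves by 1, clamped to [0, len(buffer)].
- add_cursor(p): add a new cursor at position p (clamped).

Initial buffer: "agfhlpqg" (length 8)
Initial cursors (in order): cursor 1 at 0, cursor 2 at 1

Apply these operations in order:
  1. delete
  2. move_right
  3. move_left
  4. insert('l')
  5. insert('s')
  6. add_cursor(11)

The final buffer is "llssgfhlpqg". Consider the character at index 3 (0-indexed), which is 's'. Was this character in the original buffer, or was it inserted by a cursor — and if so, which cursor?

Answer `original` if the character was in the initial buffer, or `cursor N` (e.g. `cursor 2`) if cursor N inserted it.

After op 1 (delete): buffer="gfhlpqg" (len 7), cursors c1@0 c2@0, authorship .......
After op 2 (move_right): buffer="gfhlpqg" (len 7), cursors c1@1 c2@1, authorship .......
After op 3 (move_left): buffer="gfhlpqg" (len 7), cursors c1@0 c2@0, authorship .......
After op 4 (insert('l')): buffer="llgfhlpqg" (len 9), cursors c1@2 c2@2, authorship 12.......
After op 5 (insert('s')): buffer="llssgfhlpqg" (len 11), cursors c1@4 c2@4, authorship 1212.......
After op 6 (add_cursor(11)): buffer="llssgfhlpqg" (len 11), cursors c1@4 c2@4 c3@11, authorship 1212.......
Authorship (.=original, N=cursor N): 1 2 1 2 . . . . . . .
Index 3: author = 2

Answer: cursor 2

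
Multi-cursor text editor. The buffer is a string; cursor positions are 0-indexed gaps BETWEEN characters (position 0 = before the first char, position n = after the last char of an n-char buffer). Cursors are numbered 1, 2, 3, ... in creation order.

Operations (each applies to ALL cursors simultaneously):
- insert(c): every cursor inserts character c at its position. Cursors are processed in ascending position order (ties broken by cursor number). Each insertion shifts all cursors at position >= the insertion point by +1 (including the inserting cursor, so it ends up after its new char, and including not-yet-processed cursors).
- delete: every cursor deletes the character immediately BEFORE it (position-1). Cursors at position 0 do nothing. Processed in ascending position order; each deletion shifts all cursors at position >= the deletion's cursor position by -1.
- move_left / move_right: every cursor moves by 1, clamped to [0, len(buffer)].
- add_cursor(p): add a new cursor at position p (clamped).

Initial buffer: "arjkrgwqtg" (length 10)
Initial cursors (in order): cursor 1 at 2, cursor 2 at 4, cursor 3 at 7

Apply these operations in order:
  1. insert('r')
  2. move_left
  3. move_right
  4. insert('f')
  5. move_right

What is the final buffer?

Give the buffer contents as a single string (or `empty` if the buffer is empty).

Answer: arrfjkrfrgwrfqtg

Derivation:
After op 1 (insert('r')): buffer="arrjkrrgwrqtg" (len 13), cursors c1@3 c2@6 c3@10, authorship ..1..2...3...
After op 2 (move_left): buffer="arrjkrrgwrqtg" (len 13), cursors c1@2 c2@5 c3@9, authorship ..1..2...3...
After op 3 (move_right): buffer="arrjkrrgwrqtg" (len 13), cursors c1@3 c2@6 c3@10, authorship ..1..2...3...
After op 4 (insert('f')): buffer="arrfjkrfrgwrfqtg" (len 16), cursors c1@4 c2@8 c3@13, authorship ..11..22...33...
After op 5 (move_right): buffer="arrfjkrfrgwrfqtg" (len 16), cursors c1@5 c2@9 c3@14, authorship ..11..22...33...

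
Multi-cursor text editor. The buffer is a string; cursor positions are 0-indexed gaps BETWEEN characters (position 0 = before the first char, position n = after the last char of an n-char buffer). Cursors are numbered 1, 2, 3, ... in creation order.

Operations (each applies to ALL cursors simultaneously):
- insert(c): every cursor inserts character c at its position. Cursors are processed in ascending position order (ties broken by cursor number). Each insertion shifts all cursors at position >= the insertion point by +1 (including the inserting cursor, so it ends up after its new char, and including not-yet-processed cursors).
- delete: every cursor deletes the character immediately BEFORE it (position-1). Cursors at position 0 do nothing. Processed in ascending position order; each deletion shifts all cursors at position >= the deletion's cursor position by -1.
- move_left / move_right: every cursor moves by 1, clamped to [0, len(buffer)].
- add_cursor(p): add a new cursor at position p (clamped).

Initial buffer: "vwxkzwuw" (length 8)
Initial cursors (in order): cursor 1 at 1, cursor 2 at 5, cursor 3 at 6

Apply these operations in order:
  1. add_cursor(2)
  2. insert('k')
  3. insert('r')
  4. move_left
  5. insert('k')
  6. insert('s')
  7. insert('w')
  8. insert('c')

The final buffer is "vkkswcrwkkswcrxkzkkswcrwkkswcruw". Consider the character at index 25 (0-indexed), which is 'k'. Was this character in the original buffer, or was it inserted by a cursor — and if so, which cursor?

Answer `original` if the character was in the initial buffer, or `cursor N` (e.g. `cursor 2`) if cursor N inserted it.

Answer: cursor 3

Derivation:
After op 1 (add_cursor(2)): buffer="vwxkzwuw" (len 8), cursors c1@1 c4@2 c2@5 c3@6, authorship ........
After op 2 (insert('k')): buffer="vkwkxkzkwkuw" (len 12), cursors c1@2 c4@4 c2@8 c3@10, authorship .1.4...2.3..
After op 3 (insert('r')): buffer="vkrwkrxkzkrwkruw" (len 16), cursors c1@3 c4@6 c2@11 c3@14, authorship .11.44...22.33..
After op 4 (move_left): buffer="vkrwkrxkzkrwkruw" (len 16), cursors c1@2 c4@5 c2@10 c3@13, authorship .11.44...22.33..
After op 5 (insert('k')): buffer="vkkrwkkrxkzkkrwkkruw" (len 20), cursors c1@3 c4@7 c2@13 c3@17, authorship .111.444...222.333..
After op 6 (insert('s')): buffer="vkksrwkksrxkzkksrwkksruw" (len 24), cursors c1@4 c4@9 c2@16 c3@21, authorship .1111.4444...2222.3333..
After op 7 (insert('w')): buffer="vkkswrwkkswrxkzkkswrwkkswruw" (len 28), cursors c1@5 c4@11 c2@19 c3@25, authorship .11111.44444...22222.33333..
After op 8 (insert('c')): buffer="vkkswcrwkkswcrxkzkkswcrwkkswcruw" (len 32), cursors c1@6 c4@13 c2@22 c3@29, authorship .111111.444444...222222.333333..
Authorship (.=original, N=cursor N): . 1 1 1 1 1 1 . 4 4 4 4 4 4 . . . 2 2 2 2 2 2 . 3 3 3 3 3 3 . .
Index 25: author = 3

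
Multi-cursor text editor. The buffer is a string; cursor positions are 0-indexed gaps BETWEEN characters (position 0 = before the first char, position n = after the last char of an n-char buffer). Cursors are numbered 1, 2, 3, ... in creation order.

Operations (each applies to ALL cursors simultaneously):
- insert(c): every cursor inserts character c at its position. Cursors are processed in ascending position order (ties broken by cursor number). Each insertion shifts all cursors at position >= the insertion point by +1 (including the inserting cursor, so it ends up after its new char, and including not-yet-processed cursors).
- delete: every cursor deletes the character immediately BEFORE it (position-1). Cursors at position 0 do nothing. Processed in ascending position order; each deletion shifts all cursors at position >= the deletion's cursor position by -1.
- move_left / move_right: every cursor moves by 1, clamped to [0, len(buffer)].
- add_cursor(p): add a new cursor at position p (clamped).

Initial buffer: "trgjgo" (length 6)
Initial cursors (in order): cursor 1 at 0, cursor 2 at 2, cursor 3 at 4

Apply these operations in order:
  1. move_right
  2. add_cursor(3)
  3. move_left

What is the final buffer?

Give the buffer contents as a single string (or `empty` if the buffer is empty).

Answer: trgjgo

Derivation:
After op 1 (move_right): buffer="trgjgo" (len 6), cursors c1@1 c2@3 c3@5, authorship ......
After op 2 (add_cursor(3)): buffer="trgjgo" (len 6), cursors c1@1 c2@3 c4@3 c3@5, authorship ......
After op 3 (move_left): buffer="trgjgo" (len 6), cursors c1@0 c2@2 c4@2 c3@4, authorship ......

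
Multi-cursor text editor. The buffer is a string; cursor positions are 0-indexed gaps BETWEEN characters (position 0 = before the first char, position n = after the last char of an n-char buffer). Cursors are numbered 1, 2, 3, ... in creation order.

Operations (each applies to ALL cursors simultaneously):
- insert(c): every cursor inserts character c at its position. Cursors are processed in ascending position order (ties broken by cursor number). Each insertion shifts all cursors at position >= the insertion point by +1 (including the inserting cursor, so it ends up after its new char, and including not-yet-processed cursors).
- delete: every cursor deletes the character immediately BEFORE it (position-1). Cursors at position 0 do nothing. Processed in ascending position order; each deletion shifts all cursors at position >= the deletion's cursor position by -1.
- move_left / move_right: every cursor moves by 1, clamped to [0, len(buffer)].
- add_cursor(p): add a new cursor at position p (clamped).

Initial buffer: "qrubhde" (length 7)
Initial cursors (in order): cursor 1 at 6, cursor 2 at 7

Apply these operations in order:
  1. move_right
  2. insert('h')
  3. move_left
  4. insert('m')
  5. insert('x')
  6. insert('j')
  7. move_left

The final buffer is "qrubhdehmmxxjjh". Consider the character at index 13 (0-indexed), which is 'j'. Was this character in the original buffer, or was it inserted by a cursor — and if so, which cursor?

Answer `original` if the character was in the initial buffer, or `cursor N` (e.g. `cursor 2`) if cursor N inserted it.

Answer: cursor 2

Derivation:
After op 1 (move_right): buffer="qrubhde" (len 7), cursors c1@7 c2@7, authorship .......
After op 2 (insert('h')): buffer="qrubhdehh" (len 9), cursors c1@9 c2@9, authorship .......12
After op 3 (move_left): buffer="qrubhdehh" (len 9), cursors c1@8 c2@8, authorship .......12
After op 4 (insert('m')): buffer="qrubhdehmmh" (len 11), cursors c1@10 c2@10, authorship .......1122
After op 5 (insert('x')): buffer="qrubhdehmmxxh" (len 13), cursors c1@12 c2@12, authorship .......112122
After op 6 (insert('j')): buffer="qrubhdehmmxxjjh" (len 15), cursors c1@14 c2@14, authorship .......11212122
After op 7 (move_left): buffer="qrubhdehmmxxjjh" (len 15), cursors c1@13 c2@13, authorship .......11212122
Authorship (.=original, N=cursor N): . . . . . . . 1 1 2 1 2 1 2 2
Index 13: author = 2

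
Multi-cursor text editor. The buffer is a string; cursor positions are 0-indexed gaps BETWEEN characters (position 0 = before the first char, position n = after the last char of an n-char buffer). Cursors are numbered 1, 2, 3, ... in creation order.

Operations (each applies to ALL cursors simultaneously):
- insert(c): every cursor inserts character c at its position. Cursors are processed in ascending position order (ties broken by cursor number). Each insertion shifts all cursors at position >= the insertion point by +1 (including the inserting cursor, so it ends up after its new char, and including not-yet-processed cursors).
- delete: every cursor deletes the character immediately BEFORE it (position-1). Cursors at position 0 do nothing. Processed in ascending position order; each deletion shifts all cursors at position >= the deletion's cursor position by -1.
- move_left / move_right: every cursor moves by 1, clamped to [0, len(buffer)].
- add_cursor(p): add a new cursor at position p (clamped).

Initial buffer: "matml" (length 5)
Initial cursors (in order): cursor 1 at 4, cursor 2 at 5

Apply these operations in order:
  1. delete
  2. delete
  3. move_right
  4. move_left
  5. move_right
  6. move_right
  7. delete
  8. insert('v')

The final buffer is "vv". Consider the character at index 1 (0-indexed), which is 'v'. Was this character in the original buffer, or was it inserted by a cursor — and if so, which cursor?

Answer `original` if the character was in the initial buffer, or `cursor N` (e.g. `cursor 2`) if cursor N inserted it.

Answer: cursor 2

Derivation:
After op 1 (delete): buffer="mat" (len 3), cursors c1@3 c2@3, authorship ...
After op 2 (delete): buffer="m" (len 1), cursors c1@1 c2@1, authorship .
After op 3 (move_right): buffer="m" (len 1), cursors c1@1 c2@1, authorship .
After op 4 (move_left): buffer="m" (len 1), cursors c1@0 c2@0, authorship .
After op 5 (move_right): buffer="m" (len 1), cursors c1@1 c2@1, authorship .
After op 6 (move_right): buffer="m" (len 1), cursors c1@1 c2@1, authorship .
After op 7 (delete): buffer="" (len 0), cursors c1@0 c2@0, authorship 
After op 8 (insert('v')): buffer="vv" (len 2), cursors c1@2 c2@2, authorship 12
Authorship (.=original, N=cursor N): 1 2
Index 1: author = 2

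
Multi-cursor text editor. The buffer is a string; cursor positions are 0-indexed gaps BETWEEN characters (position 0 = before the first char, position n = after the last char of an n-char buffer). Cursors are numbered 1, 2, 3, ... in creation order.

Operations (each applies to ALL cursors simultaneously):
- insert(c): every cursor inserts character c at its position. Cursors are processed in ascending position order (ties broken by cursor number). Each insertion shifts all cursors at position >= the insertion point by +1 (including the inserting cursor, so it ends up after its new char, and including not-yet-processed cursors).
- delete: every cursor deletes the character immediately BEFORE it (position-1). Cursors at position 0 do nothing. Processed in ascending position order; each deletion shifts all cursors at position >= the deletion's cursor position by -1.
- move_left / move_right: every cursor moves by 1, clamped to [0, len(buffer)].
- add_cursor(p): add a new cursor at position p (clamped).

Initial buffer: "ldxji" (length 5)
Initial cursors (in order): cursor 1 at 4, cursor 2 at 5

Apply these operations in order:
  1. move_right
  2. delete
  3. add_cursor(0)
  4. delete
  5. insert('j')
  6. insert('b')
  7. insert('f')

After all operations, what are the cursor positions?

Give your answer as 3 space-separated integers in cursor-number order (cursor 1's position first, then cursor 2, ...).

After op 1 (move_right): buffer="ldxji" (len 5), cursors c1@5 c2@5, authorship .....
After op 2 (delete): buffer="ldx" (len 3), cursors c1@3 c2@3, authorship ...
After op 3 (add_cursor(0)): buffer="ldx" (len 3), cursors c3@0 c1@3 c2@3, authorship ...
After op 4 (delete): buffer="l" (len 1), cursors c3@0 c1@1 c2@1, authorship .
After op 5 (insert('j')): buffer="jljj" (len 4), cursors c3@1 c1@4 c2@4, authorship 3.12
After op 6 (insert('b')): buffer="jbljjbb" (len 7), cursors c3@2 c1@7 c2@7, authorship 33.1212
After op 7 (insert('f')): buffer="jbfljjbbff" (len 10), cursors c3@3 c1@10 c2@10, authorship 333.121212

Answer: 10 10 3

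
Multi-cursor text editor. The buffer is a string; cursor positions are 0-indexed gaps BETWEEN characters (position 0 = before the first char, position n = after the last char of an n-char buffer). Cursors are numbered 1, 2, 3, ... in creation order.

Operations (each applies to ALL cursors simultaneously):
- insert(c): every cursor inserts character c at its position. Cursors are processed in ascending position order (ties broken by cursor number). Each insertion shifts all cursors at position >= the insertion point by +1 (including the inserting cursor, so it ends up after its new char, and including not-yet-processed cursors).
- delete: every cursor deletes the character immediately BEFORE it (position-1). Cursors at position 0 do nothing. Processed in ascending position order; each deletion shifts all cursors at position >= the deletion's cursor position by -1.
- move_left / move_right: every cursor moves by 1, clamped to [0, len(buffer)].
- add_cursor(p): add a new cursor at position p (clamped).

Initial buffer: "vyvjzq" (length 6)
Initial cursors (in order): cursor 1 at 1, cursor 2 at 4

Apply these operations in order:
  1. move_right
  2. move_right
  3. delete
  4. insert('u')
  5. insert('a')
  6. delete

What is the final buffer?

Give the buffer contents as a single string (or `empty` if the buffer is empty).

After op 1 (move_right): buffer="vyvjzq" (len 6), cursors c1@2 c2@5, authorship ......
After op 2 (move_right): buffer="vyvjzq" (len 6), cursors c1@3 c2@6, authorship ......
After op 3 (delete): buffer="vyjz" (len 4), cursors c1@2 c2@4, authorship ....
After op 4 (insert('u')): buffer="vyujzu" (len 6), cursors c1@3 c2@6, authorship ..1..2
After op 5 (insert('a')): buffer="vyuajzua" (len 8), cursors c1@4 c2@8, authorship ..11..22
After op 6 (delete): buffer="vyujzu" (len 6), cursors c1@3 c2@6, authorship ..1..2

Answer: vyujzu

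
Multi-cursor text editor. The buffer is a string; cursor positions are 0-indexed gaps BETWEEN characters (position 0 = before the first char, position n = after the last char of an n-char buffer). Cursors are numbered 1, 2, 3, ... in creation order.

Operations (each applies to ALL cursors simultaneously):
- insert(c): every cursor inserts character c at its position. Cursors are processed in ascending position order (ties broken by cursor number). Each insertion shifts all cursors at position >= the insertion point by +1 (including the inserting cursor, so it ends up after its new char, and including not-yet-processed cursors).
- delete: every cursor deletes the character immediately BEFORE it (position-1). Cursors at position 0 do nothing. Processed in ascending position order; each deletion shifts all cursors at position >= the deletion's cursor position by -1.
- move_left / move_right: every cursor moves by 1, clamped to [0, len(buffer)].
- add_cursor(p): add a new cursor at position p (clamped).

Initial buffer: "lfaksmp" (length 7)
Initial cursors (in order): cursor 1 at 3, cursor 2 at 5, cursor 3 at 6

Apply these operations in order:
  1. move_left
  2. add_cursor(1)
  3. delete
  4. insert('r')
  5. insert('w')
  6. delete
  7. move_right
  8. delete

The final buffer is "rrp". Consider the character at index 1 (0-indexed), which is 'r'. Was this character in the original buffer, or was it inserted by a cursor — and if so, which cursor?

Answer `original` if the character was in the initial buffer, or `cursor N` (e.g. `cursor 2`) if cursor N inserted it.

Answer: cursor 2

Derivation:
After op 1 (move_left): buffer="lfaksmp" (len 7), cursors c1@2 c2@4 c3@5, authorship .......
After op 2 (add_cursor(1)): buffer="lfaksmp" (len 7), cursors c4@1 c1@2 c2@4 c3@5, authorship .......
After op 3 (delete): buffer="amp" (len 3), cursors c1@0 c4@0 c2@1 c3@1, authorship ...
After op 4 (insert('r')): buffer="rrarrmp" (len 7), cursors c1@2 c4@2 c2@5 c3@5, authorship 14.23..
After op 5 (insert('w')): buffer="rrwwarrwwmp" (len 11), cursors c1@4 c4@4 c2@9 c3@9, authorship 1414.2323..
After op 6 (delete): buffer="rrarrmp" (len 7), cursors c1@2 c4@2 c2@5 c3@5, authorship 14.23..
After op 7 (move_right): buffer="rrarrmp" (len 7), cursors c1@3 c4@3 c2@6 c3@6, authorship 14.23..
After op 8 (delete): buffer="rrp" (len 3), cursors c1@1 c4@1 c2@2 c3@2, authorship 12.
Authorship (.=original, N=cursor N): 1 2 .
Index 1: author = 2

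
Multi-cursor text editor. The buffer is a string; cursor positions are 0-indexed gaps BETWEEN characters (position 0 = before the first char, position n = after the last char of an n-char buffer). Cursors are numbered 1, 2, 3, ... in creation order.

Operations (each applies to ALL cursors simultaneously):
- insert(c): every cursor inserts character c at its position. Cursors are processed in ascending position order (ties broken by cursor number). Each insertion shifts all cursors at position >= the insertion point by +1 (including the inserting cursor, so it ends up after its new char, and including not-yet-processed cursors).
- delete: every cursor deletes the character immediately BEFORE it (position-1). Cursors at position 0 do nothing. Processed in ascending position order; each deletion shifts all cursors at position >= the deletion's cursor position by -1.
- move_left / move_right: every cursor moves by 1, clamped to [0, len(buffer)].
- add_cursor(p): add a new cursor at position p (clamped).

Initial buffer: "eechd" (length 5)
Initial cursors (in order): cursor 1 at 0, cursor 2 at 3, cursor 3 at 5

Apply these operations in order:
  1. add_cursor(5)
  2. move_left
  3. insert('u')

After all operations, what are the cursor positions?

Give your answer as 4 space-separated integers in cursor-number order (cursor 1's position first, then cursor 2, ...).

Answer: 1 4 8 8

Derivation:
After op 1 (add_cursor(5)): buffer="eechd" (len 5), cursors c1@0 c2@3 c3@5 c4@5, authorship .....
After op 2 (move_left): buffer="eechd" (len 5), cursors c1@0 c2@2 c3@4 c4@4, authorship .....
After op 3 (insert('u')): buffer="ueeuchuud" (len 9), cursors c1@1 c2@4 c3@8 c4@8, authorship 1..2..34.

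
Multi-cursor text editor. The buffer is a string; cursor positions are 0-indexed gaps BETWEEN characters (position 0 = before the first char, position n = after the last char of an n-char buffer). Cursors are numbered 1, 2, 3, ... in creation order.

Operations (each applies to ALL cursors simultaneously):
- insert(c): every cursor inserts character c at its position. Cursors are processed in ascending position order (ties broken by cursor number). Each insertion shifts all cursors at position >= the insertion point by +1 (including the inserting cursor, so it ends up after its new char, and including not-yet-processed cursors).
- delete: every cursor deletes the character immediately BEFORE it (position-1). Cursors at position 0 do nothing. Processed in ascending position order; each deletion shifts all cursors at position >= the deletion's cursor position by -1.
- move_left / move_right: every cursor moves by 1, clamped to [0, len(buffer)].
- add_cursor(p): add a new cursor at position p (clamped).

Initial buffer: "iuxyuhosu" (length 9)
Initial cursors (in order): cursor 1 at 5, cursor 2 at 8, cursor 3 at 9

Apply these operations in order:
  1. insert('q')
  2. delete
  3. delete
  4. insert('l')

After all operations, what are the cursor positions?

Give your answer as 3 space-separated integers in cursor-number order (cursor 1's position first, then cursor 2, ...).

After op 1 (insert('q')): buffer="iuxyuqhosquq" (len 12), cursors c1@6 c2@10 c3@12, authorship .....1...2.3
After op 2 (delete): buffer="iuxyuhosu" (len 9), cursors c1@5 c2@8 c3@9, authorship .........
After op 3 (delete): buffer="iuxyho" (len 6), cursors c1@4 c2@6 c3@6, authorship ......
After op 4 (insert('l')): buffer="iuxylholl" (len 9), cursors c1@5 c2@9 c3@9, authorship ....1..23

Answer: 5 9 9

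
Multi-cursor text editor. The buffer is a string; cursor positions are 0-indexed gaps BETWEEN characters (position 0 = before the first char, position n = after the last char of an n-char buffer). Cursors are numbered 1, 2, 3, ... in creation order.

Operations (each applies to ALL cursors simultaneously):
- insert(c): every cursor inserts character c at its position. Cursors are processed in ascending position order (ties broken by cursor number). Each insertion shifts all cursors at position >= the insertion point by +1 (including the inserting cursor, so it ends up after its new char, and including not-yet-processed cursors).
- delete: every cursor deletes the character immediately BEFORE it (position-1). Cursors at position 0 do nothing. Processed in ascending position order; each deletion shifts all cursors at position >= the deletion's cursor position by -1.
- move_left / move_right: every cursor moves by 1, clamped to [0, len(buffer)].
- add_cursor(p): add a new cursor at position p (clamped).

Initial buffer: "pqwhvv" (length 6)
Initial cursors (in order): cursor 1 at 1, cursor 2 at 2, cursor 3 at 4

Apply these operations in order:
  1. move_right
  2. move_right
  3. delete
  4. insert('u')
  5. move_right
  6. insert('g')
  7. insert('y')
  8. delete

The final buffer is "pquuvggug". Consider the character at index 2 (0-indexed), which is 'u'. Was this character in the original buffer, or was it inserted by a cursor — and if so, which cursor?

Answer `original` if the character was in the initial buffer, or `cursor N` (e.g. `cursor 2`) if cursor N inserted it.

After op 1 (move_right): buffer="pqwhvv" (len 6), cursors c1@2 c2@3 c3@5, authorship ......
After op 2 (move_right): buffer="pqwhvv" (len 6), cursors c1@3 c2@4 c3@6, authorship ......
After op 3 (delete): buffer="pqv" (len 3), cursors c1@2 c2@2 c3@3, authorship ...
After op 4 (insert('u')): buffer="pquuvu" (len 6), cursors c1@4 c2@4 c3@6, authorship ..12.3
After op 5 (move_right): buffer="pquuvu" (len 6), cursors c1@5 c2@5 c3@6, authorship ..12.3
After op 6 (insert('g')): buffer="pquuvggug" (len 9), cursors c1@7 c2@7 c3@9, authorship ..12.1233
After op 7 (insert('y')): buffer="pquuvggyyugy" (len 12), cursors c1@9 c2@9 c3@12, authorship ..12.1212333
After op 8 (delete): buffer="pquuvggug" (len 9), cursors c1@7 c2@7 c3@9, authorship ..12.1233
Authorship (.=original, N=cursor N): . . 1 2 . 1 2 3 3
Index 2: author = 1

Answer: cursor 1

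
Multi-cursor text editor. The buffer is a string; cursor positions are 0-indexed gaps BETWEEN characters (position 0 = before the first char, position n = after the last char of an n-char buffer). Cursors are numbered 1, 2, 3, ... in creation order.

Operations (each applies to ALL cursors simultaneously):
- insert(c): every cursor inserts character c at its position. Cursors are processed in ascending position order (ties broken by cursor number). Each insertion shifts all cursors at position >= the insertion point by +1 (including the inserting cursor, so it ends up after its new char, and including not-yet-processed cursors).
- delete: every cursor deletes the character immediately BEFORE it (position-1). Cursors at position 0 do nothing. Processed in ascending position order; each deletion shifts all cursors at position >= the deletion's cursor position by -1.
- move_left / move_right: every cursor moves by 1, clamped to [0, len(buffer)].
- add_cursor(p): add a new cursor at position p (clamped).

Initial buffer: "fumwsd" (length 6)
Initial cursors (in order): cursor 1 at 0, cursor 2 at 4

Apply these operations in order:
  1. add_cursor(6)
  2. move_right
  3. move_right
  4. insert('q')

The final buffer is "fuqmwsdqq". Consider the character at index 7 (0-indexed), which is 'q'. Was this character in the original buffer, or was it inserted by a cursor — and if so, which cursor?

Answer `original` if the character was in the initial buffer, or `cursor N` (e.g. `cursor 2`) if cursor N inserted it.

After op 1 (add_cursor(6)): buffer="fumwsd" (len 6), cursors c1@0 c2@4 c3@6, authorship ......
After op 2 (move_right): buffer="fumwsd" (len 6), cursors c1@1 c2@5 c3@6, authorship ......
After op 3 (move_right): buffer="fumwsd" (len 6), cursors c1@2 c2@6 c3@6, authorship ......
After op 4 (insert('q')): buffer="fuqmwsdqq" (len 9), cursors c1@3 c2@9 c3@9, authorship ..1....23
Authorship (.=original, N=cursor N): . . 1 . . . . 2 3
Index 7: author = 2

Answer: cursor 2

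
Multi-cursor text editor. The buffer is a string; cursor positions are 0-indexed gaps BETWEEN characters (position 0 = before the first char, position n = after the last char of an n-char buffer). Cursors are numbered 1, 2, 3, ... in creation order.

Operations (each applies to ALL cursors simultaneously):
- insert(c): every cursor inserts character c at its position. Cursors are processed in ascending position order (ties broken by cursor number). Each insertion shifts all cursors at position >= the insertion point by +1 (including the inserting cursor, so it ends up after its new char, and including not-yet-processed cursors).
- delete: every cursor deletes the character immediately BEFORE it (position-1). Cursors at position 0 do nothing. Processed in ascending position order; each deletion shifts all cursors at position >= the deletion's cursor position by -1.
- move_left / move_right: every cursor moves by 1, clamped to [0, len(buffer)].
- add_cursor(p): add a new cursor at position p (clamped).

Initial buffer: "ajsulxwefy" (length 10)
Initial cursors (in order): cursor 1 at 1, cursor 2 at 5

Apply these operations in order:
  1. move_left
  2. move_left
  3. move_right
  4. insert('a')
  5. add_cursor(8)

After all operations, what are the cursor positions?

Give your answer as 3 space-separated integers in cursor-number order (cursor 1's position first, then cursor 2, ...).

Answer: 2 6 8

Derivation:
After op 1 (move_left): buffer="ajsulxwefy" (len 10), cursors c1@0 c2@4, authorship ..........
After op 2 (move_left): buffer="ajsulxwefy" (len 10), cursors c1@0 c2@3, authorship ..........
After op 3 (move_right): buffer="ajsulxwefy" (len 10), cursors c1@1 c2@4, authorship ..........
After op 4 (insert('a')): buffer="aajsualxwefy" (len 12), cursors c1@2 c2@6, authorship .1...2......
After op 5 (add_cursor(8)): buffer="aajsualxwefy" (len 12), cursors c1@2 c2@6 c3@8, authorship .1...2......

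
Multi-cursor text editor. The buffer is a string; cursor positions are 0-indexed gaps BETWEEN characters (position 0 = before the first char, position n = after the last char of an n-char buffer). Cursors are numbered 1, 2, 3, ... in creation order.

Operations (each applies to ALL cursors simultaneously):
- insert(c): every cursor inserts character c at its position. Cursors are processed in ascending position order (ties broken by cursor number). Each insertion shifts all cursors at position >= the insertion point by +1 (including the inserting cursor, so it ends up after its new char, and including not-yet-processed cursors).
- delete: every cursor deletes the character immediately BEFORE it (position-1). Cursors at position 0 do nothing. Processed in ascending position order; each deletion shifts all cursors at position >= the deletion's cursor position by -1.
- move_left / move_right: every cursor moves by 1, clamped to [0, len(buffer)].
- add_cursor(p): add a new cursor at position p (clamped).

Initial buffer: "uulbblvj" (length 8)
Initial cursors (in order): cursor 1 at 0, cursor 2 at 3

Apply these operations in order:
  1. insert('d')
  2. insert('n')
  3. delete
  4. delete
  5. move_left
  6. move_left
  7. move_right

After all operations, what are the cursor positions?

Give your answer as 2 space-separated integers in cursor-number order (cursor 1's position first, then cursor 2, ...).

Answer: 1 2

Derivation:
After op 1 (insert('d')): buffer="duuldbblvj" (len 10), cursors c1@1 c2@5, authorship 1...2.....
After op 2 (insert('n')): buffer="dnuuldnbblvj" (len 12), cursors c1@2 c2@7, authorship 11...22.....
After op 3 (delete): buffer="duuldbblvj" (len 10), cursors c1@1 c2@5, authorship 1...2.....
After op 4 (delete): buffer="uulbblvj" (len 8), cursors c1@0 c2@3, authorship ........
After op 5 (move_left): buffer="uulbblvj" (len 8), cursors c1@0 c2@2, authorship ........
After op 6 (move_left): buffer="uulbblvj" (len 8), cursors c1@0 c2@1, authorship ........
After op 7 (move_right): buffer="uulbblvj" (len 8), cursors c1@1 c2@2, authorship ........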